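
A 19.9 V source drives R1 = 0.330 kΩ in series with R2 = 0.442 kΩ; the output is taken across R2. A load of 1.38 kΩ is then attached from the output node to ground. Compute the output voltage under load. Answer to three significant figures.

The load sits in parallel with R2: R2‖R_L = (442 × 1380) / (442 + 1380) = 334.8 Ω.
V_out = 19.9 × 334.8 / (330 + 334.8) = 19.9 × 334.8/664.8 = 10.0 V.

V_out ≈ 10.0 V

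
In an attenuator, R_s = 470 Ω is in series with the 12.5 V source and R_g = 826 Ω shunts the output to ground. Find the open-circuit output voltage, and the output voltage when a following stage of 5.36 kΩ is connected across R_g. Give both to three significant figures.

Open-circuit: V = 12.5 × 826/(470 + 826) = 7.97 V.
With the load, R_g becomes R_g‖R_L = 715.7 Ω, so V = 12.5 × 715.7/1186 = 7.55 V.

Unloaded: 7.97 V; loaded: 7.55 V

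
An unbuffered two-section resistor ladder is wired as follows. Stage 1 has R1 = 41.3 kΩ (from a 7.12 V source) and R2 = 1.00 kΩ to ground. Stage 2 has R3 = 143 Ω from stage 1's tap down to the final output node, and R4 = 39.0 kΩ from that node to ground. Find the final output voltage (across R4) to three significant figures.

Stage 2 presents R3+R4 = 39140 Ω as a load on stage 1's tap.
Stage 1's lower leg becomes R2‖(R3+R4) = 975.1 Ω, so V_mid = 7.12 × 975.1/42280 = 0.1642 V.
Stage 2 is itself unloaded: V_out = V_mid × R4/(R3+R4) = 0.1642 × 39000/39140 = 0.164 V.

V_out ≈ 0.164 V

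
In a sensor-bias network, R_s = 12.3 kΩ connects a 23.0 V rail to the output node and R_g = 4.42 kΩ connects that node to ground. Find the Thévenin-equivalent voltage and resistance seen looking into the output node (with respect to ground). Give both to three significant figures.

V_th is the open-circuit tap voltage: 23.0 × 4.42/(12.3 + 4.42) = 6.08 V.
With the supply zeroed, R_s and R_g appear in parallel from the tap: R_th = R_s‖R_g = (12.3 × 4.42)/16.72 = 3.25 kΩ.

V_th = 6.08 V, R_th = 3.25 kΩ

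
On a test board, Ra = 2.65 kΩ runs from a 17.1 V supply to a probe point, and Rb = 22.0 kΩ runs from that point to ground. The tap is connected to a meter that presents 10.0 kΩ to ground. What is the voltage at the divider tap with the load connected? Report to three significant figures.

The load sits in parallel with Rb: Rb‖R_L = (22.0 × 10.0) / (22.0 + 10.0) = 6.875 kΩ.
V_out = 17.1 × 6.875 / (2.65 + 6.875) = 17.1 × 6.875/9.525 = 12.3 V.

V_out ≈ 12.3 V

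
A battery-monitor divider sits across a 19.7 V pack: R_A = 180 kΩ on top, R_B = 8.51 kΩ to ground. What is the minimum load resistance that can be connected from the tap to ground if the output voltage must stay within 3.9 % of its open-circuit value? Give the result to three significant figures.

Output resistance R_th = R_A‖R_B = (180 × 8.51)/188.5 = 8.126 kΩ.
The fractional drop is R_th/(R_th + R_L); requiring this ≤ 0.0390 gives R_L ≥ R_th(1/0.0390 − 1) = 8.126 × 24.64 = 200 kΩ.

R_L(min) ≈ 200 kΩ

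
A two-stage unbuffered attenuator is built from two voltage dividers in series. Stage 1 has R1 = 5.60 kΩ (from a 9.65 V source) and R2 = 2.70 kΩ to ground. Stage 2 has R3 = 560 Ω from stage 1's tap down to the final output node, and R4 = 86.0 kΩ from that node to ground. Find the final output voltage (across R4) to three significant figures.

V_out ≈ 3.05 V

Stage 2 presents R3+R4 = 86560 Ω as a load on stage 1's tap.
Stage 1's lower leg becomes R2‖(R3+R4) = 2618 Ω, so V_mid = 9.65 × 2618/8218 = 3.074 V.
Stage 2 is itself unloaded: V_out = V_mid × R4/(R3+R4) = 3.074 × 86000/86560 = 3.05 V.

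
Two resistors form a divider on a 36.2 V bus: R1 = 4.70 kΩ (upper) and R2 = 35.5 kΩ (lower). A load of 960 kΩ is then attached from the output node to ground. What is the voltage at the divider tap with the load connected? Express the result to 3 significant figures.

The load sits in parallel with R2: R2‖R_L = (35.5 × 960) / (35.5 + 960) = 34.23 kΩ.
V_out = 36.2 × 34.23 / (4.70 + 34.23) = 36.2 × 34.23/38.93 = 31.8 V.

V_out ≈ 31.8 V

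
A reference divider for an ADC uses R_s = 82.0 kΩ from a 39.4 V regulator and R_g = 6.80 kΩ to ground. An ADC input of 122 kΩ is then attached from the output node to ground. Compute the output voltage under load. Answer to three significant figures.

The load sits in parallel with R_g: R_g‖R_L = (6.80 × 122) / (6.80 + 122) = 6.441 kΩ.
V_out = 39.4 × 6.441 / (82.0 + 6.441) = 39.4 × 6.441/88.44 = 2.87 V.

V_out ≈ 2.87 V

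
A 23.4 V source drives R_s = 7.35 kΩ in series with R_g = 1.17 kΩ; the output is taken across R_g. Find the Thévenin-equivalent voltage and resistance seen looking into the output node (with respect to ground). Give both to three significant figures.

V_th is the open-circuit tap voltage: 23.4 × 1.17/(7.35 + 1.17) = 3.21 V.
With the supply zeroed, R_s and R_g appear in parallel from the tap: R_th = R_s‖R_g = (7.35 × 1.17)/8.520 = 1.01 kΩ.

V_th = 3.21 V, R_th = 1.01 kΩ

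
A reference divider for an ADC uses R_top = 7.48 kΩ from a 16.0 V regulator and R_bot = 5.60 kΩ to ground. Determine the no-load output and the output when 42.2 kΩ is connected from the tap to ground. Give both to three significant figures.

Unloaded: 6.85 V; loaded: 6.37 V

Open-circuit: V = 16.0 × 5.60/(7.48 + 5.60) = 6.85 V.
With the load, R_bot becomes R_bot‖R_L = 4.944 kΩ, so V = 16.0 × 4.944/12.42 = 6.37 V.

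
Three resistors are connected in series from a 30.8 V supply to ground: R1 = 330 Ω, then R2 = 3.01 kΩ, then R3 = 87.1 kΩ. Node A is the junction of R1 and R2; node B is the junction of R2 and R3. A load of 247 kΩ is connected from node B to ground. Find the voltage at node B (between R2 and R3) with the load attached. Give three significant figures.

V ≈ 29.3 V

At node B, R3 is in parallel with the load: R3‖R_L = 64390 Ω.
Below node A the resistance is R2 + (R3‖R_L) = 67400 Ω, so V_A = 30.8 × 67400/67730 = 30.65 V.
Then V_B = V_A × (R3‖R_L)/(R2 + R3‖R_L) = 30.65 × 64390/67400 = 29.3 V.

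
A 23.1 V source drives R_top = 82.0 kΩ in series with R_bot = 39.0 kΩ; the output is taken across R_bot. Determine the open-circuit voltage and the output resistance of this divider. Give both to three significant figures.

V_th is the open-circuit tap voltage: 23.1 × 39.0/(82.0 + 39.0) = 7.45 V.
With the supply zeroed, R_top and R_bot appear in parallel from the tap: R_th = R_top‖R_bot = (82.0 × 39.0)/121.0 = 26.4 kΩ.

V_th = 7.45 V, R_th = 26.4 kΩ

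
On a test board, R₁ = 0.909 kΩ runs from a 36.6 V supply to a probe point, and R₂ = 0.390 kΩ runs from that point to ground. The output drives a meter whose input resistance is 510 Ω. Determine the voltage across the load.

V_out ≈ 7.16 V

The load sits in parallel with R₂: R₂‖R_L = (390 × 510) / (390 + 510) = 221.0 Ω.
V_out = 36.6 × 221.0 / (909 + 221.0) = 36.6 × 221.0/1130 = 7.16 V.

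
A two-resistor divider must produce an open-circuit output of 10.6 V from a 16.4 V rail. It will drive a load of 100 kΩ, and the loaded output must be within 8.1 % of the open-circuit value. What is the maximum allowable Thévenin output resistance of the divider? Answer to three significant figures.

Loading drop = R_th/(R_th + R_L) ≤ 0.0810, so R_th ≤ R_L · ε/(1−ε) = 100 kΩ × 0.0810/0.9190 = 8.81 kΩ.
(Any R1, R2 with R2/(R1+R2) = 0.646 and R1‖R2 ≤ 8.81 kΩ will meet the spec.)

R_th ≤ 8.81 kΩ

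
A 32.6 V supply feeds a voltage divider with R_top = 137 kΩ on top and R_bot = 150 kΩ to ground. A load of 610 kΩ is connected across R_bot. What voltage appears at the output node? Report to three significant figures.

The load sits in parallel with R_bot: R_bot‖R_L = (150 × 610) / (150 + 610) = 120.4 kΩ.
V_out = 32.6 × 120.4 / (137 + 120.4) = 32.6 × 120.4/257.4 = 15.2 V.

V_out ≈ 15.2 V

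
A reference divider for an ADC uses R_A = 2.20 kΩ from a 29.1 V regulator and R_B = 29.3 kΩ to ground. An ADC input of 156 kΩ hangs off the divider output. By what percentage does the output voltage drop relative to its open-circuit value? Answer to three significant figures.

1.29 %

The divider's output (Thévenin) resistance is R_A‖R_B = 2.046 kΩ.
Fractional drop under load = R_th/(R_th + R_L) = 2.046 / (2.046 + 156) = 0.01295.
So the output falls by 1.29 %.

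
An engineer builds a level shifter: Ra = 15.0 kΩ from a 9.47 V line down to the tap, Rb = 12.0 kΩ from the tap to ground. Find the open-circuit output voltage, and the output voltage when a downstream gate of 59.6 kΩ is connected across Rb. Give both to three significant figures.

Open-circuit: V = 9.47 × 12.0/(15.0 + 12.0) = 4.21 V.
With the load, Rb becomes Rb‖R_L = 9.989 kΩ, so V = 9.47 × 9.989/24.99 = 3.79 V.

Unloaded: 4.21 V; loaded: 3.79 V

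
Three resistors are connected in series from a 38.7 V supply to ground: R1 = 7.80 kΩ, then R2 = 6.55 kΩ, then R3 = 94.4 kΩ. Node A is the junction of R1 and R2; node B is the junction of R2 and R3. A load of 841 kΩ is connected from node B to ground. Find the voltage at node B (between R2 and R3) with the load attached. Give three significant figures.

At node B, R3 is in parallel with the load: R3‖R_L = 84.87 kΩ.
Below node A the resistance is R2 + (R3‖R_L) = 91.42 kΩ, so V_A = 38.7 × 91.42/99.22 = 35.66 V.
Then V_B = V_A × (R3‖R_L)/(R2 + R3‖R_L) = 35.66 × 84.87/91.42 = 33.1 V.

V ≈ 33.1 V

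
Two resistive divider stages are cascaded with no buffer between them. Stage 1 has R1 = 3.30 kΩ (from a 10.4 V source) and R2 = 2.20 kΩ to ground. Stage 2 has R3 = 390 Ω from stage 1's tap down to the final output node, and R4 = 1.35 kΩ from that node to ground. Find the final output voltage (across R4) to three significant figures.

Stage 2 presents R3+R4 = 1740 Ω as a load on stage 1's tap.
Stage 1's lower leg becomes R2‖(R3+R4) = 971.6 Ω, so V_mid = 10.4 × 971.6/4272 = 2.365 V.
Stage 2 is itself unloaded: V_out = V_mid × R4/(R3+R4) = 2.365 × 1350/1740 = 1.84 V.

V_out ≈ 1.84 V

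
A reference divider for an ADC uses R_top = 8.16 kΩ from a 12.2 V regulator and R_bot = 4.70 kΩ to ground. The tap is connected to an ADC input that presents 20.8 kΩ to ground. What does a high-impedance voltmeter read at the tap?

V_out ≈ 3.90 V

The load sits in parallel with R_bot: R_bot‖R_L = (4.70 × 20.8) / (4.70 + 20.8) = 3.834 kΩ.
V_out = 12.2 × 3.834 / (8.16 + 3.834) = 12.2 × 3.834/11.99 = 3.90 V.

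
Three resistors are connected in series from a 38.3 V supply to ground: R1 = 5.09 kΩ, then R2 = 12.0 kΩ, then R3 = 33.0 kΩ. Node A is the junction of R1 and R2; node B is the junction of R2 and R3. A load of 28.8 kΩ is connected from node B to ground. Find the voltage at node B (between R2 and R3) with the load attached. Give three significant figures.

V ≈ 18.1 V

At node B, R3 is in parallel with the load: R3‖R_L = 15.38 kΩ.
Below node A the resistance is R2 + (R3‖R_L) = 27.38 kΩ, so V_A = 38.3 × 27.38/32.47 = 32.30 V.
Then V_B = V_A × (R3‖R_L)/(R2 + R3‖R_L) = 32.30 × 15.38/27.38 = 18.1 V.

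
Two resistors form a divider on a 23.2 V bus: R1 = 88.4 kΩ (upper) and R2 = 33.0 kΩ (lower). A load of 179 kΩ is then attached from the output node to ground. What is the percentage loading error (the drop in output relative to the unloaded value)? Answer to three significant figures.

Unloaded V = 23.2 × 33.0/121.4 = 6.3064 V.
Loaded: R2‖R_L = 27.86 kΩ, giving V = 23.2 × 27.86/116.3 = 5.5600 V.
Drop = (6.3064 − 5.5600) / 6.3064 = 11.8 %.

11.8 %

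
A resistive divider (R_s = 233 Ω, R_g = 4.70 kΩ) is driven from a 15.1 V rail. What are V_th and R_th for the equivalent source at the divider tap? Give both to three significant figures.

V_th is the open-circuit tap voltage: 15.1 × 4700/(233 + 4700) = 14.4 V.
With the supply zeroed, R_s and R_g appear in parallel from the tap: R_th = R_s‖R_g = (233 × 4700)/4933 = 222 Ω.

V_th = 14.4 V, R_th = 222 Ω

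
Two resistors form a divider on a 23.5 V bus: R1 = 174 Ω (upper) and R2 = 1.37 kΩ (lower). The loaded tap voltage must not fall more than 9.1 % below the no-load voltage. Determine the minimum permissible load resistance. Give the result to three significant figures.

R_L(min) ≈ 1.54 kΩ

Output resistance R_th = R1‖R2 = (174 × 1370)/1544 = 154.4 Ω.
The fractional drop is R_th/(R_th + R_L); requiring this ≤ 0.0910 gives R_L ≥ R_th(1/0.0910 − 1) = 154.4 × 9.989 = 1.54 kΩ.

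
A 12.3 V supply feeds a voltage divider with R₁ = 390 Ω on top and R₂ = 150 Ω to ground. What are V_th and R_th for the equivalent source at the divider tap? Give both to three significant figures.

V_th is the open-circuit tap voltage: 12.3 × 150/(390 + 150) = 3.42 V.
With the supply zeroed, R₁ and R₂ appear in parallel from the tap: R_th = R₁‖R₂ = (390 × 150)/540.0 = 108 Ω.

V_th = 3.42 V, R_th = 108 Ω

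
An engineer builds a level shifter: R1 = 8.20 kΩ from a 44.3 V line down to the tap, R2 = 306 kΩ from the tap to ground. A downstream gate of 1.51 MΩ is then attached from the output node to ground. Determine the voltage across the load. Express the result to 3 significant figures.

V_out ≈ 42.9 V

The load sits in parallel with R2: R2‖R_L = (306 × 1510) / (306 + 1510) = 254.4 kΩ.
V_out = 44.3 × 254.4 / (8.20 + 254.4) = 44.3 × 254.4/262.6 = 42.9 V.
(Unloaded it would have been 43.1 V.)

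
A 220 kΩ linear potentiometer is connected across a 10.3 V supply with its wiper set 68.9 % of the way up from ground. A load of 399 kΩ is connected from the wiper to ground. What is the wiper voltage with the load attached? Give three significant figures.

The wiper splits the pot into (1−α)R = 68.42 kΩ above and αR = 151.6 kΩ below.
Lower section ‖ load = 109.8 kΩ.
V_wiper = 10.3 × 109.8/(68.42 + 109.8) = 6.35 V.

V ≈ 6.35 V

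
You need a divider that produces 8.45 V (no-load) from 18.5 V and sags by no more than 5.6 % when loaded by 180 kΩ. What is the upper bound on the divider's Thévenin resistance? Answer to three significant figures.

R_th ≤ 10.7 kΩ

Loading drop = R_th/(R_th + R_L) ≤ 0.0560, so R_th ≤ R_L · ε/(1−ε) = 180 kΩ × 0.0560/0.9440 = 10.7 kΩ.
(Any R1, R2 with R2/(R1+R2) = 0.457 and R1‖R2 ≤ 10.7 kΩ will meet the spec.)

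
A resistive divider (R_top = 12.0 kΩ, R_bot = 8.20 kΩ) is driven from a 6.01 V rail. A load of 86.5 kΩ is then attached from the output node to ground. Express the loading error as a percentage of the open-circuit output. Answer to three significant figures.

The divider's output (Thévenin) resistance is R_top‖R_bot = 4.871 kΩ.
Fractional drop under load = R_th/(R_th + R_L) = 4.871 / (4.871 + 86.5) = 0.05331.
So the output falls by 5.33 %.

5.33 %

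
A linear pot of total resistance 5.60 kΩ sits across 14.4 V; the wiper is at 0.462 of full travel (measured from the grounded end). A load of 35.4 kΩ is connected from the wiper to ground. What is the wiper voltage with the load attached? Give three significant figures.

V ≈ 6.40 V

The wiper splits the pot into (1−α)R = 3.013 kΩ above and αR = 2.587 kΩ below.
Lower section ‖ load = 2.411 kΩ.
V_wiper = 14.4 × 2.411/(3.013 + 2.411) = 6.40 V.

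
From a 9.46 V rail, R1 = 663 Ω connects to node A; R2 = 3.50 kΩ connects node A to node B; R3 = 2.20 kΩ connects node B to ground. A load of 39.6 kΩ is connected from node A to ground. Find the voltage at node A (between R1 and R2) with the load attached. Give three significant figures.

V ≈ 8.35 V

Below node A the series string R2+R3 = 5700 Ω sits in parallel with the 39600 Ω load: 4983 Ω.
V_A = 9.46 × 4983/(663 + 4983) = 8.35 V.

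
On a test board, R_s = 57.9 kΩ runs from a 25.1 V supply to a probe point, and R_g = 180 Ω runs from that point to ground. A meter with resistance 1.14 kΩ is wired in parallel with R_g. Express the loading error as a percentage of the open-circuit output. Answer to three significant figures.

13.6 %

Unloaded V = 25.1 × 180/58080 = 0.077789 V.
Loaded: R_g‖R_L = 155.5 Ω, giving V = 25.1 × 155.5/58060 = 0.067210 V.
Drop = (0.077789 − 0.067210) / 0.077789 = 13.6 %.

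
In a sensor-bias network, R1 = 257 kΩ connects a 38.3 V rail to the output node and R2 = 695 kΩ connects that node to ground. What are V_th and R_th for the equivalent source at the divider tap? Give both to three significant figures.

V_th = 28.0 V, R_th = 188 kΩ

V_th is the open-circuit tap voltage: 38.3 × 695/(257 + 695) = 28.0 V.
With the supply zeroed, R1 and R2 appear in parallel from the tap: R_th = R1‖R2 = (257 × 695)/952.0 = 188 kΩ.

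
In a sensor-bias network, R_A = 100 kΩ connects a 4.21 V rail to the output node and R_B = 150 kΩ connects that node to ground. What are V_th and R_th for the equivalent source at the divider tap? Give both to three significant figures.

V_th is the open-circuit tap voltage: 4.21 × 150/(100 + 150) = 2.53 V.
With the supply zeroed, R_A and R_B appear in parallel from the tap: R_th = R_A‖R_B = (100 × 150)/250.0 = 60.0 kΩ.

V_th = 2.53 V, R_th = 60.0 kΩ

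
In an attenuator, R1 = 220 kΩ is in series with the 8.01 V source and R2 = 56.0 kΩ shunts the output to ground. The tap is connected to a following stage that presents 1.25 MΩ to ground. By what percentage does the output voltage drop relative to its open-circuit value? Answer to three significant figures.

The divider's output (Thévenin) resistance is R1‖R2 = 44.64 kΩ.
Fractional drop under load = R_th/(R_th + R_L) = 44.64 / (44.64 + 1250) = 0.03448.
So the output falls by 3.45 %.

3.45 %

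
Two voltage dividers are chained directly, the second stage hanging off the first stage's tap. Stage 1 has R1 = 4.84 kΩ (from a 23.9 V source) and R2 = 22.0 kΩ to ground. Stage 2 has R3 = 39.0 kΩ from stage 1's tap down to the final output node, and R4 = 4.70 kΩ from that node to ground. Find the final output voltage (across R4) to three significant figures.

V_out ≈ 1.93 V

Stage 2 presents R3+R4 = 43.70 kΩ as a load on stage 1's tap.
Stage 1's lower leg becomes R2‖(R3+R4) = 14.63 kΩ, so V_mid = 23.9 × 14.63/19.47 = 17.96 V.
Stage 2 is itself unloaded: V_out = V_mid × R4/(R3+R4) = 17.96 × 4.70/43.70 = 1.93 V.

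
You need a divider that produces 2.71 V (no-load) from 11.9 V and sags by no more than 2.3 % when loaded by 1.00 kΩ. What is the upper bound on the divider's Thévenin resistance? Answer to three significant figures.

R_th ≤ 23.5 Ω

Loading drop = R_th/(R_th + R_L) ≤ 0.0230, so R_th ≤ R_L · ε/(1−ε) = 1.00 kΩ × 0.0230/0.9770 = 23.5 Ω.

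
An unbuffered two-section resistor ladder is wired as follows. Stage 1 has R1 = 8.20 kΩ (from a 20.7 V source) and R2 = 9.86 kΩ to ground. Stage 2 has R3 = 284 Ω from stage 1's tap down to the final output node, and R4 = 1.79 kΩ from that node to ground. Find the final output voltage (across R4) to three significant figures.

Stage 2 presents R3+R4 = 2074 Ω as a load on stage 1's tap.
Stage 1's lower leg becomes R2‖(R3+R4) = 1714 Ω, so V_mid = 20.7 × 1714/9914 = 3.578 V.
Stage 2 is itself unloaded: V_out = V_mid × R4/(R3+R4) = 3.578 × 1790/2074 = 3.09 V.

V_out ≈ 3.09 V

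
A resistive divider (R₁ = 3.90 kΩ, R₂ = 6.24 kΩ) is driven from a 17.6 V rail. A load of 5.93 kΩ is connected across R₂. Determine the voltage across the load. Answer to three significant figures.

The load sits in parallel with R₂: R₂‖R_L = (6.24 × 5.93) / (6.24 + 5.93) = 3.041 kΩ.
V_out = 17.6 × 3.041 / (3.90 + 3.041) = 17.6 × 3.041/6.941 = 7.71 V.
(Unloaded it would have been 10.8 V.)

V_out ≈ 7.71 V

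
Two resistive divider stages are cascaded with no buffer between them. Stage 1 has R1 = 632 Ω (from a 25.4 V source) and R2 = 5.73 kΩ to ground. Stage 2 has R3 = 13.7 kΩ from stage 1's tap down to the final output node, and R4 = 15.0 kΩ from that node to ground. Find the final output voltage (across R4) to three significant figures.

V_out ≈ 11.7 V

Stage 2 presents R3+R4 = 28700 Ω as a load on stage 1's tap.
Stage 1's lower leg becomes R2‖(R3+R4) = 4776 Ω, so V_mid = 25.4 × 4776/5408 = 22.43 V.
Stage 2 is itself unloaded: V_out = V_mid × R4/(R3+R4) = 22.43 × 15000/28700 = 11.7 V.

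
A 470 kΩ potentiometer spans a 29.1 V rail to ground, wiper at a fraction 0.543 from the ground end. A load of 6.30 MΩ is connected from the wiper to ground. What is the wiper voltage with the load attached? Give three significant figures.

V ≈ 15.5 V

The wiper splits the pot into (1−α)R = 214.8 kΩ above and αR = 255.2 kΩ below.
Lower section ‖ load = 245.3 kΩ.
V_wiper = 29.1 × 245.3/(214.8 + 245.3) = 15.5 V.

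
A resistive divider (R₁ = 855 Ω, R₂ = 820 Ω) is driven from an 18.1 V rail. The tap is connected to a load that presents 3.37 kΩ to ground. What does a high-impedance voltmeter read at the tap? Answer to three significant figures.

V_out ≈ 7.88 V

The load sits in parallel with R₂: R₂‖R_L = (820 × 3370) / (820 + 3370) = 659.5 Ω.
V_out = 18.1 × 659.5 / (855 + 659.5) = 18.1 × 659.5/1515 = 7.88 V.
(Unloaded it would have been 8.86 V.)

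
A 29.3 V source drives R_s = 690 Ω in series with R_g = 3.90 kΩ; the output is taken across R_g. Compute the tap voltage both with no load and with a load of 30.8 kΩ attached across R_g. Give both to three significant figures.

Open-circuit: V = 29.3 × 3900/(690 + 3900) = 24.9 V.
With the load, R_g becomes R_g‖R_L = 3462 Ω, so V = 29.3 × 3462/4152 = 24.4 V.

Unloaded: 24.9 V; loaded: 24.4 V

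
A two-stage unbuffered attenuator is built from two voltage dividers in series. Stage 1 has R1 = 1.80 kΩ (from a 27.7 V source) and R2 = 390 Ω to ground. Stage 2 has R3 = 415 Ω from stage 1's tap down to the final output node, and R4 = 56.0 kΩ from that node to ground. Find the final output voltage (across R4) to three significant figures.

V_out ≈ 4.87 V

Stage 2 presents R3+R4 = 56420 Ω as a load on stage 1's tap.
Stage 1's lower leg becomes R2‖(R3+R4) = 387.3 Ω, so V_mid = 27.7 × 387.3/2187 = 4.905 V.
Stage 2 is itself unloaded: V_out = V_mid × R4/(R3+R4) = 4.905 × 56000/56420 = 4.87 V.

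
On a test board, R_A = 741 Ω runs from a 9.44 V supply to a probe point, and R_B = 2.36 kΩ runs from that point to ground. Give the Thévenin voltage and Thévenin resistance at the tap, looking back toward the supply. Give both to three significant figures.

V_th is the open-circuit tap voltage: 9.44 × 2360/(741 + 2360) = 7.18 V.
With the supply zeroed, R_A and R_B appear in parallel from the tap: R_th = R_A‖R_B = (741 × 2360)/3101 = 564 Ω.

V_th = 7.18 V, R_th = 564 Ω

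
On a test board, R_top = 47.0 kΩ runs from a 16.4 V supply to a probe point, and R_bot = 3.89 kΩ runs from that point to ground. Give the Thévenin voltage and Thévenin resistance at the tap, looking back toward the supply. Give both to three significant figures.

V_th is the open-circuit tap voltage: 16.4 × 3.89/(47.0 + 3.89) = 1.25 V.
With the supply zeroed, R_top and R_bot appear in parallel from the tap: R_th = R_top‖R_bot = (47.0 × 3.89)/50.89 = 3.59 kΩ.

V_th = 1.25 V, R_th = 3.59 kΩ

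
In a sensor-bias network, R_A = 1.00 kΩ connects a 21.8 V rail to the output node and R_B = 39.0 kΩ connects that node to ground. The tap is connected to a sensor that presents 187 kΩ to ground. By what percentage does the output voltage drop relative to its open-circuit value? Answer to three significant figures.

0.519 %

The divider's output (Thévenin) resistance is R_A‖R_B = 0.9750 kΩ.
Fractional drop under load = R_th/(R_th + R_L) = 0.9750 / (0.9750 + 187) = 0.005187.
So the output falls by 0.519 %.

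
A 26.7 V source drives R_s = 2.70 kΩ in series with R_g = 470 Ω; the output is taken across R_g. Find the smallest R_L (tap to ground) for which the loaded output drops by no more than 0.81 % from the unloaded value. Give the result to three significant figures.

R_L(min) ≈ 49.0 kΩ

Output resistance R_th = R_s‖R_g = (2700 × 470)/3170 = 400.3 Ω.
The fractional drop is R_th/(R_th + R_L); requiring this ≤ 0.00810 gives R_L ≥ R_th(1/0.00810 − 1) = 400.3 × 122.5 = 49.0 kΩ.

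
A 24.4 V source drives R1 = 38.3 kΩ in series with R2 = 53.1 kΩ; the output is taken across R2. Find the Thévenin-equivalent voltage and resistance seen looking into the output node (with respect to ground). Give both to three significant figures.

V_th is the open-circuit tap voltage: 24.4 × 53.1/(38.3 + 53.1) = 14.2 V.
With the supply zeroed, R1 and R2 appear in parallel from the tap: R_th = R1‖R2 = (38.3 × 53.1)/91.40 = 22.3 kΩ.

V_th = 14.2 V, R_th = 22.3 kΩ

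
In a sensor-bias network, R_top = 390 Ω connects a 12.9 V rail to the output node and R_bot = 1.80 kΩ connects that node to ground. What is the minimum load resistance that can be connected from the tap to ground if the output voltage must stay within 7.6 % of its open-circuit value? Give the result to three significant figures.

Output resistance R_th = R_top‖R_bot = (390 × 1800)/2190 = 320.5 Ω.
The fractional drop is R_th/(R_th + R_L); requiring this ≤ 0.0760 gives R_L ≥ R_th(1/0.0760 − 1) = 320.5 × 12.16 = 3.90 kΩ.

R_L(min) ≈ 3.90 kΩ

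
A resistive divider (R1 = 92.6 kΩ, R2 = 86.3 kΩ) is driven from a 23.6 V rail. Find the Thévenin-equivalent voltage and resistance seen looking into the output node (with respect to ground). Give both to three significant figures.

V_th = 11.4 V, R_th = 44.7 kΩ

V_th is the open-circuit tap voltage: 23.6 × 86.3/(92.6 + 86.3) = 11.4 V.
With the supply zeroed, R1 and R2 appear in parallel from the tap: R_th = R1‖R2 = (92.6 × 86.3)/178.9 = 44.7 kΩ.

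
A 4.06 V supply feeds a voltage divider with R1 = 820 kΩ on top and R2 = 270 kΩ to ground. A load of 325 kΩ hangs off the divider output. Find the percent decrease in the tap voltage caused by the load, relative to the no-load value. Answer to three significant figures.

The divider's output (Thévenin) resistance is R1‖R2 = 203.1 kΩ.
Fractional drop under load = R_th/(R_th + R_L) = 203.1 / (203.1 + 325) = 0.3846.
So the output falls by 38.5 %.

38.5 %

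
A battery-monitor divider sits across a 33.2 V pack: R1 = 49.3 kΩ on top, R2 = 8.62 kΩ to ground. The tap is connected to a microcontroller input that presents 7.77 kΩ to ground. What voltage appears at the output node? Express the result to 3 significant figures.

The load sits in parallel with R2: R2‖R_L = (8.62 × 7.77) / (8.62 + 7.77) = 4.086 kΩ.
V_out = 33.2 × 4.086 / (49.3 + 4.086) = 33.2 × 4.086/53.39 = 2.54 V.

V_out ≈ 2.54 V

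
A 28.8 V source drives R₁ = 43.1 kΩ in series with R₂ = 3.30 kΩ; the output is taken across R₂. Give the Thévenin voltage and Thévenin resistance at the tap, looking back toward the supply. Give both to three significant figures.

V_th = 2.05 V, R_th = 3.07 kΩ

V_th is the open-circuit tap voltage: 28.8 × 3.30/(43.1 + 3.30) = 2.05 V.
With the supply zeroed, R₁ and R₂ appear in parallel from the tap: R_th = R₁‖R₂ = (43.1 × 3.30)/46.40 = 3.07 kΩ.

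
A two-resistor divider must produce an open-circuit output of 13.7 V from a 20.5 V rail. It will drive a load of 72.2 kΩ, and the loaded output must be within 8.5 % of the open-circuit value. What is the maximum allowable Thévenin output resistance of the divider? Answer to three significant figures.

R_th ≤ 6.71 kΩ

Loading drop = R_th/(R_th + R_L) ≤ 0.0850, so R_th ≤ R_L · ε/(1−ε) = 72.2 kΩ × 0.0850/0.9150 = 6.71 kΩ.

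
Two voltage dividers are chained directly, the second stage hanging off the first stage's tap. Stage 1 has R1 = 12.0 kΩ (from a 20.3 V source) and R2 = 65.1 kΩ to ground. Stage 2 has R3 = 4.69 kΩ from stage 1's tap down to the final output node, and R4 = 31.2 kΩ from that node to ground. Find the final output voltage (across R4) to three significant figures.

V_out ≈ 11.6 V

Stage 2 presents R3+R4 = 35.89 kΩ as a load on stage 1's tap.
Stage 1's lower leg becomes R2‖(R3+R4) = 23.14 kΩ, so V_mid = 20.3 × 23.14/35.14 = 13.37 V.
Stage 2 is itself unloaded: V_out = V_mid × R4/(R3+R4) = 13.37 × 31.2/35.89 = 11.6 V.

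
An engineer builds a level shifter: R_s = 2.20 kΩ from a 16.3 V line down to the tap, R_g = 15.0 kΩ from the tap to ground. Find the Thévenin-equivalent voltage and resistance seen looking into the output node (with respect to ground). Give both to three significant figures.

V_th is the open-circuit tap voltage: 16.3 × 15.0/(2.20 + 15.0) = 14.2 V.
With the supply zeroed, R_s and R_g appear in parallel from the tap: R_th = R_s‖R_g = (2.20 × 15.0)/17.20 = 1.92 kΩ.

V_th = 14.2 V, R_th = 1.92 kΩ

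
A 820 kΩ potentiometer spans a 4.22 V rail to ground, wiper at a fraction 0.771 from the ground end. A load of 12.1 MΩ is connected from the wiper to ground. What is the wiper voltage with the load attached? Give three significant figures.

V ≈ 3.22 V

The wiper splits the pot into (1−α)R = 187.8 kΩ above and αR = 632.2 kΩ below.
Lower section ‖ load = 600.8 kΩ.
V_wiper = 4.22 × 600.8/(187.8 + 600.8) = 3.22 V.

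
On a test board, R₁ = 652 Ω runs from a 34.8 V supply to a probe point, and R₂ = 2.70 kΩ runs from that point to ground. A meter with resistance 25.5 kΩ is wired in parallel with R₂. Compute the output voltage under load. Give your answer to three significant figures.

V_out ≈ 27.5 V

The load sits in parallel with R₂: R₂‖R_L = (2700 × 25500) / (2700 + 25500) = 2441 Ω.
V_out = 34.8 × 2441 / (652 + 2441) = 34.8 × 2441/3093 = 27.5 V.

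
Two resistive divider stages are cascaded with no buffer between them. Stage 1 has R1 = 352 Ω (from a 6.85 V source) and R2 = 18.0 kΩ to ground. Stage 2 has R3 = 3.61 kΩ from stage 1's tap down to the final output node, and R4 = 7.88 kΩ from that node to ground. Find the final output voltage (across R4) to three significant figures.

V_out ≈ 4.47 V

Stage 2 presents R3+R4 = 11490 Ω as a load on stage 1's tap.
Stage 1's lower leg becomes R2‖(R3+R4) = 7013 Ω, so V_mid = 6.85 × 7013/7365 = 6.523 V.
Stage 2 is itself unloaded: V_out = V_mid × R4/(R3+R4) = 6.523 × 7880/11490 = 4.47 V.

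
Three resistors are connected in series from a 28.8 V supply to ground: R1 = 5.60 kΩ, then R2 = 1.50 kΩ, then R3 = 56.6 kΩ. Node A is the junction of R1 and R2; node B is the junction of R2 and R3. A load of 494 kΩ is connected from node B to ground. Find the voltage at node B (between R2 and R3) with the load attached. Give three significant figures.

V ≈ 25.3 V

At node B, R3 is in parallel with the load: R3‖R_L = 50.78 kΩ.
Below node A the resistance is R2 + (R3‖R_L) = 52.28 kΩ, so V_A = 28.8 × 52.28/57.88 = 26.01 V.
Then V_B = V_A × (R3‖R_L)/(R2 + R3‖R_L) = 26.01 × 50.78/52.28 = 25.3 V.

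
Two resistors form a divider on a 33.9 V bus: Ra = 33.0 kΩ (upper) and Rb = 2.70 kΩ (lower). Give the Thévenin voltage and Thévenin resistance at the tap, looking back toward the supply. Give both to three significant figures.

V_th is the open-circuit tap voltage: 33.9 × 2.70/(33.0 + 2.70) = 2.56 V.
With the supply zeroed, Ra and Rb appear in parallel from the tap: R_th = Ra‖Rb = (33.0 × 2.70)/35.70 = 2.50 kΩ.

V_th = 2.56 V, R_th = 2.50 kΩ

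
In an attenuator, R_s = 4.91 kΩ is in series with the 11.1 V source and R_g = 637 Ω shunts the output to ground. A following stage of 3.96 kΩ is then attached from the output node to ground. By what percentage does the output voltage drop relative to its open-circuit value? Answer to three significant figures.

Unloaded V = 11.1 × 637/5547 = 1.2747 V.
Loaded: R_g‖R_L = 548.7 Ω, giving V = 11.1 × 548.7/5459 = 1.1158 V.
Drop = (1.2747 − 1.1158) / 1.2747 = 12.5 %.

12.5 %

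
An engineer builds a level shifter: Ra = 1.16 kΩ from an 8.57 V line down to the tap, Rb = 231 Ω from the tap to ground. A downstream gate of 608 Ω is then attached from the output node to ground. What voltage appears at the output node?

V_out ≈ 1.08 V

The load sits in parallel with Rb: Rb‖R_L = (231 × 608) / (231 + 608) = 167.4 Ω.
V_out = 8.57 × 167.4 / (1160 + 167.4) = 8.57 × 167.4/1327 = 1.08 V.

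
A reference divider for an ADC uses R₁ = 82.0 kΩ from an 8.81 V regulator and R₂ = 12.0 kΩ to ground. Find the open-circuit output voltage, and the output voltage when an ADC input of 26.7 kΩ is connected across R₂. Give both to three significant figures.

Unloaded: 1.12 V; loaded: 0.808 V

Open-circuit: V = 8.81 × 12.0/(82.0 + 12.0) = 1.12 V.
With the load, R₂ becomes R₂‖R_L = 8.279 kΩ, so V = 8.81 × 8.279/90.28 = 0.808 V.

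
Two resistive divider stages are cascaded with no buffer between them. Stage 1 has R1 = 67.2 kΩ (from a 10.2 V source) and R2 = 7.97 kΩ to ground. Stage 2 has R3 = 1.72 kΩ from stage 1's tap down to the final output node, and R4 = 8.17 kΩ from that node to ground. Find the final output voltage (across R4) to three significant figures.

Stage 2 presents R3+R4 = 9.890 kΩ as a load on stage 1's tap.
Stage 1's lower leg becomes R2‖(R3+R4) = 4.413 kΩ, so V_mid = 10.2 × 4.413/71.61 = 0.6286 V.
Stage 2 is itself unloaded: V_out = V_mid × R4/(R3+R4) = 0.6286 × 8.17/9.890 = 0.519 V.

V_out ≈ 0.519 V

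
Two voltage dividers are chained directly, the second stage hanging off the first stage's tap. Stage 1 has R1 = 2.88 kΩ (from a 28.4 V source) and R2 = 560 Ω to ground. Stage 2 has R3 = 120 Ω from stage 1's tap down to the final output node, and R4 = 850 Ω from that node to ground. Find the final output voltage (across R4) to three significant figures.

V_out ≈ 2.73 V

Stage 2 presents R3+R4 = 970.0 Ω as a load on stage 1's tap.
Stage 1's lower leg becomes R2‖(R3+R4) = 355.0 Ω, so V_mid = 28.4 × 355.0/3235 = 3.117 V.
Stage 2 is itself unloaded: V_out = V_mid × R4/(R3+R4) = 3.117 × 850/970.0 = 2.73 V.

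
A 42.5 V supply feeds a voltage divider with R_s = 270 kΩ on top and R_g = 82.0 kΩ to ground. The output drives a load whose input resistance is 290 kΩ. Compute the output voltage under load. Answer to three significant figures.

V_out ≈ 8.14 V

The load sits in parallel with R_g: R_g‖R_L = (82.0 × 290) / (82.0 + 290) = 63.92 kΩ.
V_out = 42.5 × 63.92 / (270 + 63.92) = 42.5 × 63.92/333.9 = 8.14 V.
(Unloaded it would have been 9.90 V.)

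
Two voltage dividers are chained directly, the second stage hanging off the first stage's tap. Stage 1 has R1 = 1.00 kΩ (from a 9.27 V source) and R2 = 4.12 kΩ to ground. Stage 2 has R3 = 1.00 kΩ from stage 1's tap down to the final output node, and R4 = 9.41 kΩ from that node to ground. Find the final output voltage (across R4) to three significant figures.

Stage 2 presents R3+R4 = 10.41 kΩ as a load on stage 1's tap.
Stage 1's lower leg becomes R2‖(R3+R4) = 2.952 kΩ, so V_mid = 9.27 × 2.952/3.952 = 6.924 V.
Stage 2 is itself unloaded: V_out = V_mid × R4/(R3+R4) = 6.924 × 9.41/10.41 = 6.26 V.

V_out ≈ 6.26 V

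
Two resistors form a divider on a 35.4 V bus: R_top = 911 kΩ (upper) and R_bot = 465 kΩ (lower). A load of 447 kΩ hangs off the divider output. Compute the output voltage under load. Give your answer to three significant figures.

The load sits in parallel with R_bot: R_bot‖R_L = (465 × 447) / (465 + 447) = 227.9 kΩ.
V_out = 35.4 × 227.9 / (911 + 227.9) = 35.4 × 227.9/1139 = 7.08 V.
(Unloaded it would have been 12.0 V.)

V_out ≈ 7.08 V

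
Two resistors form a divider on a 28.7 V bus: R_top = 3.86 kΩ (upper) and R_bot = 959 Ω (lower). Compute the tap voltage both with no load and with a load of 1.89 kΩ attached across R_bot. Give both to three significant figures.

Open-circuit: V = 28.7 × 959/(3860 + 959) = 5.71 V.
With the load, R_bot becomes R_bot‖R_L = 636.2 Ω, so V = 28.7 × 636.2/4496 = 4.06 V.

Unloaded: 5.71 V; loaded: 4.06 V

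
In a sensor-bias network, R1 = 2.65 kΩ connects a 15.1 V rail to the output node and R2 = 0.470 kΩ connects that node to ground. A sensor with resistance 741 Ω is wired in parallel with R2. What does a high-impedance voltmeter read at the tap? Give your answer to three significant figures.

V_out ≈ 1.48 V

The load sits in parallel with R2: R2‖R_L = (470 × 741) / (470 + 741) = 287.6 Ω.
V_out = 15.1 × 287.6 / (2650 + 287.6) = 15.1 × 287.6/2938 = 1.48 V.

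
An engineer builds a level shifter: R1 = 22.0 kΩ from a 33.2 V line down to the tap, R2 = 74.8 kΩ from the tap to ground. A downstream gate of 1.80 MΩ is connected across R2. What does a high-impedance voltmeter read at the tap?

The load sits in parallel with R2: R2‖R_L = (74.8 × 1800) / (74.8 + 1800) = 71.82 kΩ.
V_out = 33.2 × 71.82 / (22.0 + 71.82) = 33.2 × 71.82/93.82 = 25.4 V.

V_out ≈ 25.4 V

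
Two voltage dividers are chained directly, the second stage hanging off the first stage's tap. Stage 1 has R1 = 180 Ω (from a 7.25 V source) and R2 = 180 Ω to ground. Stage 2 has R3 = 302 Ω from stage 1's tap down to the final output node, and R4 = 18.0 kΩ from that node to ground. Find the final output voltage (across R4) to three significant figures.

Stage 2 presents R3+R4 = 18300 Ω as a load on stage 1's tap.
Stage 1's lower leg becomes R2‖(R3+R4) = 178.2 Ω, so V_mid = 7.25 × 178.2/358.2 = 3.607 V.
Stage 2 is itself unloaded: V_out = V_mid × R4/(R3+R4) = 3.607 × 18000/18300 = 3.55 V.

V_out ≈ 3.55 V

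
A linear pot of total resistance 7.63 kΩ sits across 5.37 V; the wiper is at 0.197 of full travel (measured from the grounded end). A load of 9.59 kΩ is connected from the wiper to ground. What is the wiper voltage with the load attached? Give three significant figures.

The wiper splits the pot into (1−α)R = 6.127 kΩ above and αR = 1.503 kΩ below.
Lower section ‖ load = 1.299 kΩ.
V_wiper = 5.37 × 1.299/(6.127 + 1.299) = 0.940 V.

V ≈ 0.940 V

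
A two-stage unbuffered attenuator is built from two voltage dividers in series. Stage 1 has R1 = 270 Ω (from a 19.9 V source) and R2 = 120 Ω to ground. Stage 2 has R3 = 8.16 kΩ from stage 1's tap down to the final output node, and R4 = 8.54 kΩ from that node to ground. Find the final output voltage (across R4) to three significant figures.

V_out ≈ 3.12 V

Stage 2 presents R3+R4 = 16700 Ω as a load on stage 1's tap.
Stage 1's lower leg becomes R2‖(R3+R4) = 119.1 Ω, so V_mid = 19.9 × 119.1/389.1 = 6.093 V.
Stage 2 is itself unloaded: V_out = V_mid × R4/(R3+R4) = 6.093 × 8540/16700 = 3.12 V.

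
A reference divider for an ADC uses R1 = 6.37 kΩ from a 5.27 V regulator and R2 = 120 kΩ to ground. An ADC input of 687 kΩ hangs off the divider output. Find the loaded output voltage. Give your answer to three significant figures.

The load sits in parallel with R2: R2‖R_L = (120 × 687) / (120 + 687) = 102.2 kΩ.
V_out = 5.27 × 102.2 / (6.37 + 102.2) = 5.27 × 102.2/108.5 = 4.96 V.

V_out ≈ 4.96 V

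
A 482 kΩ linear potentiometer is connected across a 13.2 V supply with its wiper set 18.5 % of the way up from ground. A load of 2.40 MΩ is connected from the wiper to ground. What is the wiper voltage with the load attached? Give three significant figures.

The wiper splits the pot into (1−α)R = 392.8 kΩ above and αR = 89.17 kΩ below.
Lower section ‖ load = 85.98 kΩ.
V_wiper = 13.2 × 85.98/(392.8 + 85.98) = 2.37 V.

V ≈ 2.37 V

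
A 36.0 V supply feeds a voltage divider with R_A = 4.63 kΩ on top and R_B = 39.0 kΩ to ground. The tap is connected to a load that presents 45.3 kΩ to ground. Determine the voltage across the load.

V_out ≈ 29.5 V

The load sits in parallel with R_B: R_B‖R_L = (39.0 × 45.3) / (39.0 + 45.3) = 20.96 kΩ.
V_out = 36.0 × 20.96 / (4.63 + 20.96) = 36.0 × 20.96/25.59 = 29.5 V.
(Unloaded it would have been 32.2 V.)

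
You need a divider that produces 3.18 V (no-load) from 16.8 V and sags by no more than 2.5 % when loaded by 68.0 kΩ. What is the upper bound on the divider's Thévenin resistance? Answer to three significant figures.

R_th ≤ 1.74 kΩ

Loading drop = R_th/(R_th + R_L) ≤ 0.0250, so R_th ≤ R_L · ε/(1−ε) = 68.0 kΩ × 0.0250/0.9750 = 1.74 kΩ.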